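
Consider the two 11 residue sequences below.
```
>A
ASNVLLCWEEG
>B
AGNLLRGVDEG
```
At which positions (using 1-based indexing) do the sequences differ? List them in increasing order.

2, 4, 6, 7, 8, 9

Differences at position 2 (S→G), position 4 (V→L), position 6 (L→R), position 7 (C→G), position 8 (W→V), position 9 (E→D).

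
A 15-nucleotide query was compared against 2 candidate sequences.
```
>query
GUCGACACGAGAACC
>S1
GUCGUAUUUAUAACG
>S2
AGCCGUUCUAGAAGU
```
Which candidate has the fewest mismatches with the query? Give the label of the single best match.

S1 differs at 7 positions; S2 differs at 9 positions. The closest is S1.

S1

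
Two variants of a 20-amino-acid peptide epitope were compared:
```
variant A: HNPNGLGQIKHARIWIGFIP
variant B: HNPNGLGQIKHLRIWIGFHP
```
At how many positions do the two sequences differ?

Comparing position by position, 2 positions differ: 12 (A/L), 19 (I/H).

2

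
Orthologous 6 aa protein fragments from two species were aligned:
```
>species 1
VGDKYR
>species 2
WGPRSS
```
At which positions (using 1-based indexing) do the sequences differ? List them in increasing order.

1, 3, 4, 5, 6

Differences at position 1 (V→W), position 3 (D→P), position 4 (K→R), position 5 (Y→S), position 6 (R→S).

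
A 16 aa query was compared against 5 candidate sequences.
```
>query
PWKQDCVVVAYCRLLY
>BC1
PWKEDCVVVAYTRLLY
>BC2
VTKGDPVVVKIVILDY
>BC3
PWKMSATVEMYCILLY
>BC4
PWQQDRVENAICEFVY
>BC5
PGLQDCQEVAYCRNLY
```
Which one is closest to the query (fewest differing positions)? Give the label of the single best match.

BC1 differs at 2 positions; BC2 differs at 9 positions; BC3 differs at 7 positions; BC4 differs at 8 positions; BC5 differs at 5 positions. The closest is BC1.

BC1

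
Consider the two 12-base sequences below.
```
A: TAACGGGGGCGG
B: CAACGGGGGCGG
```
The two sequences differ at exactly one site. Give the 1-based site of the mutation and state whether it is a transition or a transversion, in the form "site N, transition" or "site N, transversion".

site 1, transition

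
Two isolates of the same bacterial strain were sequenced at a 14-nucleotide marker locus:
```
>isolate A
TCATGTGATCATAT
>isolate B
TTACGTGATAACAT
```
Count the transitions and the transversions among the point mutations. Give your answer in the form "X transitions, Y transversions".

3 transitions, 1 transversion

Mismatches (1-based):
base 2: C→T (pyrimidine→pyrimidine, transition)
base 4: T→C (pyrimidine→pyrimidine, transition)
base 10: C→A (pyrimidine→purine, transversion)
base 12: T→C (pyrimidine→pyrimidine, transition)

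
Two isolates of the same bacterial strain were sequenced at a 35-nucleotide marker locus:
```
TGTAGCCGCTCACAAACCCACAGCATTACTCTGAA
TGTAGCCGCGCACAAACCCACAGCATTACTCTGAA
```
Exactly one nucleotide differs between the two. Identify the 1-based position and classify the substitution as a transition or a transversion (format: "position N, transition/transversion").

Position 10 changes T→G. T is a pyrimidine and G is a purine, so this is a transversion.

position 10, transversion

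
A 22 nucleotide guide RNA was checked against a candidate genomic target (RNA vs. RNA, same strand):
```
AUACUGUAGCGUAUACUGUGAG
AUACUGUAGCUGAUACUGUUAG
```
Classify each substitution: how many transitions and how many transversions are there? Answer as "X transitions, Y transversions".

0 transitions, 3 transversions

Mismatches (1-based):
position 11: G→U (purine→pyrimidine, transversion)
position 12: U→G (pyrimidine→purine, transversion)
position 20: G→U (purine→pyrimidine, transversion)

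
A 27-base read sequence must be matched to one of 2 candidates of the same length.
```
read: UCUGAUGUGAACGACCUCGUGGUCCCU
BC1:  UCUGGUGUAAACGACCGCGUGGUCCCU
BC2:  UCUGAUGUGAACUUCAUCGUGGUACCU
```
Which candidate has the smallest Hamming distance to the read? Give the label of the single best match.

BC1

Hamming distances to read — BC1: 3; BC2: 4.
Smallest is BC1 with 3 mismatches.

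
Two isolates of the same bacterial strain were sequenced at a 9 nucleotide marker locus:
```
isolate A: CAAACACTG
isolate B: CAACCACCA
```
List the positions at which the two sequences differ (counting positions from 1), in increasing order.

Differences at position 4 (A→C), position 8 (T→C), position 9 (G→A).

4, 8, 9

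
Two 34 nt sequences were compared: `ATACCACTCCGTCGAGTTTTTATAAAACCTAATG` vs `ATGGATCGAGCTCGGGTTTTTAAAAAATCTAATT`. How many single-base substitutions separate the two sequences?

The sequences differ at bases 3, 4, 5, 6, 8, 9, 10, 11, 15, 23, 28, 34 (1-based) — 12 in total.

12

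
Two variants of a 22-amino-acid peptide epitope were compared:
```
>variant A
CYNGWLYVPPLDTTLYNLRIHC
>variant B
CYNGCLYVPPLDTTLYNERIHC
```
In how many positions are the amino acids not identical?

2

The sequences differ at positions 5, 18 (1-based) — 2 in total.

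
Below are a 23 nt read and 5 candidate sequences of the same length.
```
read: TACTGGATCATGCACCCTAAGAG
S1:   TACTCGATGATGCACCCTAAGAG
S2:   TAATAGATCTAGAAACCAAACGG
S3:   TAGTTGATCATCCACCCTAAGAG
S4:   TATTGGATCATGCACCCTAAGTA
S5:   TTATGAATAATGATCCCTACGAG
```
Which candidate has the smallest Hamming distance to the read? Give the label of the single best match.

S1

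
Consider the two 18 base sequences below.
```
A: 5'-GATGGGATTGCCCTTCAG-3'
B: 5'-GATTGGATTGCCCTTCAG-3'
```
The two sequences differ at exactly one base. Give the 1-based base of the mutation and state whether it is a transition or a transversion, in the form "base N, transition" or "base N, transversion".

The sequences differ only at base 4: G→T (purine→pyrimidine), a transversion.

base 4, transversion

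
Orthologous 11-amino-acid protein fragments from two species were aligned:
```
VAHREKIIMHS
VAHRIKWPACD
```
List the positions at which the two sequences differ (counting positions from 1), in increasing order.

Differences at position 5 (E→I), position 7 (I→W), position 8 (I→P), position 9 (M→A), position 10 (H→C), position 11 (S→D).

5, 7, 8, 9, 10, 11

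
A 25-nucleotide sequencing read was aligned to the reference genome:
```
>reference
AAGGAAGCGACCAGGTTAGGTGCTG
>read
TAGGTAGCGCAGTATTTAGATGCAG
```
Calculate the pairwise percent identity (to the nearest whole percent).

60%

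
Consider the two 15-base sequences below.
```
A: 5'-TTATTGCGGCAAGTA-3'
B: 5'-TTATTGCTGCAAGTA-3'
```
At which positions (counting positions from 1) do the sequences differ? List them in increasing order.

Scanning 1-based: 8: G/T.

8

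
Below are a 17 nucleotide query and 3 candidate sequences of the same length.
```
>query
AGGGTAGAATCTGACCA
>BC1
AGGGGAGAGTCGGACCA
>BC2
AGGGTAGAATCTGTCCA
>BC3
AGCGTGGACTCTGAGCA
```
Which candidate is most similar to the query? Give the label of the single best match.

BC2

Hamming distances to query — BC1: 3; BC2: 1; BC3: 4.
Smallest is BC2 with 1 mismatch.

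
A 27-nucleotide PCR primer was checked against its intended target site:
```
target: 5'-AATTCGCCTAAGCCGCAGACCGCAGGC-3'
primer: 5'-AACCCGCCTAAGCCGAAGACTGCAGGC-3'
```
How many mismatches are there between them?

Comparing position by position, 4 positions differ: 3 (T/C), 4 (T/C), 16 (C/A), 21 (C/T).

4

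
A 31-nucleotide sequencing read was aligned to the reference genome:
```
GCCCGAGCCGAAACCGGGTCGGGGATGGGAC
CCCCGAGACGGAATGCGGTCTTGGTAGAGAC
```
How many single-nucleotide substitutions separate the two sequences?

11

The sequences differ at positions 1, 8, 11, 14, 15, 16, 21, 22, 25, 26, 28 (1-based) — 11 in total.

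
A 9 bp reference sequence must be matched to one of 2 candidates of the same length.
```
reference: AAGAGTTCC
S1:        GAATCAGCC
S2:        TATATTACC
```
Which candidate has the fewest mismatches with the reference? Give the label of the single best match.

S1 differs at 6 bases; S2 differs at 4 bases. The closest is S2.

S2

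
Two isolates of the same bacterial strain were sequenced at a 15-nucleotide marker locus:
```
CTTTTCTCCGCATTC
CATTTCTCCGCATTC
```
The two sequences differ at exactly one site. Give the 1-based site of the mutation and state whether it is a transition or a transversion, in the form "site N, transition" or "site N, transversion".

site 2, transversion

The sequences differ only at site 2: T→A (pyrimidine→purine), a transversion.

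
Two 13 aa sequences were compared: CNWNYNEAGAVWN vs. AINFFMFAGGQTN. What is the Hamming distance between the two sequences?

10

The sequences differ at residues 1, 2, 3, 4, 5, 6, 7, 10, 11, 12 (1-based) — 10 in total.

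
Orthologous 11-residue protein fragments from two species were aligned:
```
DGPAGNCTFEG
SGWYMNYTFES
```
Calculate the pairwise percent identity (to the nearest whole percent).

Mismatches at positions 1, 3, 4, 5, 7, 11 (1-based): 6 of 11.
Identical positions: 5/11 = 45.45% → 45%.

45%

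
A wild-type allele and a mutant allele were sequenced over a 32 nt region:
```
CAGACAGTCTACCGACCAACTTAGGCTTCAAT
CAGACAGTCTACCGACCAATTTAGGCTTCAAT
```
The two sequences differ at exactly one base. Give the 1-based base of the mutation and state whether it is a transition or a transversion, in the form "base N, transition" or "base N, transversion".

base 20, transition

Base 20 changes C→T. C is a pyrimidine and T is a pyrimidine, so this is a transition.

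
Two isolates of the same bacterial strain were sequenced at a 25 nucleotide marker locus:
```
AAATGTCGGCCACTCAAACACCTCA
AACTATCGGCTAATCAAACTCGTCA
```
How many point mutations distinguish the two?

6

Comparing position by position, 6 bases differ: 3 (A/C), 5 (G/A), 11 (C/T), 13 (C/A), 20 (A/T), 22 (C/G).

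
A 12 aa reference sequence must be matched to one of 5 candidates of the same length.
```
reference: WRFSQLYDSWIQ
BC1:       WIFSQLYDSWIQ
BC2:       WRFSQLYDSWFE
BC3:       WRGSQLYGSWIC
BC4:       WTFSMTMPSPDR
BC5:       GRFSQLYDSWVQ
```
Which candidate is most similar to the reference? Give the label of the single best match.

BC1

BC1 differs at 1 position; BC2 differs at 2 positions; BC3 differs at 3 positions; BC4 differs at 8 positions; BC5 differs at 2 positions. The closest is BC1.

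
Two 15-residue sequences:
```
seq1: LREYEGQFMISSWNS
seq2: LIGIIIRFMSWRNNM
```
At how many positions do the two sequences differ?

Comparing position by position, 11 positions differ: 2 (R/I), 3 (E/G), 4 (Y/I), 5 (E/I), 6 (G/I), 7 (Q/R), 10 (I/S), 11 (S/W), 12 (S/R), 13 (W/N), 15 (S/M).

11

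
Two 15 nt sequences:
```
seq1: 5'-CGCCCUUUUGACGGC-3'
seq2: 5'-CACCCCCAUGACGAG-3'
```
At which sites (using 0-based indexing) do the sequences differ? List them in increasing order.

Scanning 0-based: 1: G/A; 5: U/C; 6: U/C; 7: U/A; 13: G/A; 14: C/G.

1, 5, 6, 7, 13, 14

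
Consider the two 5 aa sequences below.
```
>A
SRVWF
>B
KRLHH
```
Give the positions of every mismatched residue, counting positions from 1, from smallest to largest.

1, 3, 4, 5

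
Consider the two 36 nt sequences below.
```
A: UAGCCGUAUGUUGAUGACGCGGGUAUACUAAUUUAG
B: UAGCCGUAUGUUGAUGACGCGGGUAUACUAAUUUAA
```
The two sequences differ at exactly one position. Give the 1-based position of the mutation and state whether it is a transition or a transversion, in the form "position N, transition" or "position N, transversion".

position 36, transition

The sequences differ only at position 36: G→A (purine→purine), a transition.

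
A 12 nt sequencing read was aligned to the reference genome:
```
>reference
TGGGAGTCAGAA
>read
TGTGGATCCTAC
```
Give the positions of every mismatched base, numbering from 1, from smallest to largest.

3, 5, 6, 9, 10, 12

Differences at position 3 (G→T), position 5 (A→G), position 6 (G→A), position 9 (A→C), position 10 (G→T), position 12 (A→C).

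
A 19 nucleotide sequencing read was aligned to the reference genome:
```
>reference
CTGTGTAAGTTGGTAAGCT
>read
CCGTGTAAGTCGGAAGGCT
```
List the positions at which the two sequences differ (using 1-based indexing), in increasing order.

Scanning 1-based: 2: T/C; 11: T/C; 14: T/A; 16: A/G.

2, 11, 14, 16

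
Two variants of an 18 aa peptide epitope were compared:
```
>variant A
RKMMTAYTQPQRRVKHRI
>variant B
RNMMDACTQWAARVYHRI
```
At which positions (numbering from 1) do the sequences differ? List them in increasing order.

Scanning 1-based: 2: K/N; 5: T/D; 7: Y/C; 10: P/W; 11: Q/A; 12: R/A; 15: K/Y.

2, 5, 7, 10, 11, 12, 15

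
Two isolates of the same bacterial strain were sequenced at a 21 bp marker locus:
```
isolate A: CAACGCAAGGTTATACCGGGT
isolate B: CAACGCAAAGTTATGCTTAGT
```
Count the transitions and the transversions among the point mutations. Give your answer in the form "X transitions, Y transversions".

4 transitions, 1 transversion

Mismatches (1-based):
base 9: G→A (purine→purine, transition)
base 15: A→G (purine→purine, transition)
base 17: C→T (pyrimidine→pyrimidine, transition)
base 18: G→T (purine→pyrimidine, transversion)
base 19: G→A (purine→purine, transition)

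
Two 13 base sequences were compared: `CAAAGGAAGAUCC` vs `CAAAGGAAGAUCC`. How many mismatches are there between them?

0

No positions differ; the sequences are identical.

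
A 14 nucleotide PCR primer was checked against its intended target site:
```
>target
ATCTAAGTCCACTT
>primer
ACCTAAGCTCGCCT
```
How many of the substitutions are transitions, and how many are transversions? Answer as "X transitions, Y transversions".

Mismatches (1-based):
site 2: T→C (pyrimidine→pyrimidine, transition)
site 8: T→C (pyrimidine→pyrimidine, transition)
site 9: C→T (pyrimidine→pyrimidine, transition)
site 11: A→G (purine→purine, transition)
site 13: T→C (pyrimidine→pyrimidine, transition)

5 transitions, 0 transversions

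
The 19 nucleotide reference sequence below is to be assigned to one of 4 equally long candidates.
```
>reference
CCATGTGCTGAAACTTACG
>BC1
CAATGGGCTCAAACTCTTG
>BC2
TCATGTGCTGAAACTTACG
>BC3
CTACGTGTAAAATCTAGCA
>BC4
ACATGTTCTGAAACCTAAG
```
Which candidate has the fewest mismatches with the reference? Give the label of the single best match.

BC2

Hamming distances to reference — BC1: 6; BC2: 1; BC3: 9; BC4: 4.
Smallest is BC2 with 1 mismatch.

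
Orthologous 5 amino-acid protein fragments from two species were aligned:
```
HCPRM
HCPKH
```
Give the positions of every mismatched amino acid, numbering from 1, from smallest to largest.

4, 5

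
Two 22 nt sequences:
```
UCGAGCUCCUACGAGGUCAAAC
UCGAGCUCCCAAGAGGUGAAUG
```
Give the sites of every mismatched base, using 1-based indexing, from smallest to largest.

10, 12, 18, 21, 22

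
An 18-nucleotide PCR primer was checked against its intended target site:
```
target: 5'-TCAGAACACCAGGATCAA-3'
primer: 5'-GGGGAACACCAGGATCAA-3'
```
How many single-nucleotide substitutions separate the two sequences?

Mismatches (1-based): base 1: T→G; base 2: C→G; base 3: A→G.

3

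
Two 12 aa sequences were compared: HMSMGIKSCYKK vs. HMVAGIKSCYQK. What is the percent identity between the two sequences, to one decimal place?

75.0%

3 positions differ (3, 4, 11), so 9 of 12 match: 9/12 = 75%.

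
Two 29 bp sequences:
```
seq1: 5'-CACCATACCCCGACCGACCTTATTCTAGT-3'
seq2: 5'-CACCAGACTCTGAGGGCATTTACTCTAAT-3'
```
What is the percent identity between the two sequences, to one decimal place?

Mismatches at positions 6, 9, 11, 14, 15, 17, 18, 19, 23, 28 (1-based): 10 of 29.
Identical positions: 19/29 = 65.52% → 65.5%.

65.5%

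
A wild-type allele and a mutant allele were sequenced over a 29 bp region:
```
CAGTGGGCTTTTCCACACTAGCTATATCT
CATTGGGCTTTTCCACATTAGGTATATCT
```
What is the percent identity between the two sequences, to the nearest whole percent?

3 positions differ (3, 18, 22), so 26 of 29 match: 26/29 = 89.66%.

90%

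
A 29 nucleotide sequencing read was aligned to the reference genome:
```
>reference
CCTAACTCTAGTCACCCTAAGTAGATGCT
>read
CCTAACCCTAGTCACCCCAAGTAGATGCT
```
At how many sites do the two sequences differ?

The sequences differ at sites 7, 18 (1-based) — 2 in total.

2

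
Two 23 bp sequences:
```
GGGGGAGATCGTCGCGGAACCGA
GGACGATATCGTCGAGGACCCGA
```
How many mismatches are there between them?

5

Comparing position by position, 5 positions differ: 3 (G/A), 4 (G/C), 7 (G/T), 15 (C/A), 19 (A/C).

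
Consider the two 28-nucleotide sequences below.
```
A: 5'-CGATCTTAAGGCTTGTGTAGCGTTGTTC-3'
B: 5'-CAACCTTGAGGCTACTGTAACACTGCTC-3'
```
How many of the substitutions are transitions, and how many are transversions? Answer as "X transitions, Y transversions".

7 transitions, 2 transversions

Mismatches (1-based):
base 2: G→A (purine→purine, transition)
base 4: T→C (pyrimidine→pyrimidine, transition)
base 8: A→G (purine→purine, transition)
base 14: T→A (pyrimidine→purine, transversion)
base 15: G→C (purine→pyrimidine, transversion)
base 20: G→A (purine→purine, transition)
base 22: G→A (purine→purine, transition)
base 23: T→C (pyrimidine→pyrimidine, transition)
base 26: T→C (pyrimidine→pyrimidine, transition)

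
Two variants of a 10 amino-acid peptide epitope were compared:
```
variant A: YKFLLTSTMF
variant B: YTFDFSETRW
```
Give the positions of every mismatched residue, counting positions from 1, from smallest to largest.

Scanning 1-based: 2: K/T; 4: L/D; 5: L/F; 6: T/S; 7: S/E; 9: M/R; 10: F/W.

2, 4, 5, 6, 7, 9, 10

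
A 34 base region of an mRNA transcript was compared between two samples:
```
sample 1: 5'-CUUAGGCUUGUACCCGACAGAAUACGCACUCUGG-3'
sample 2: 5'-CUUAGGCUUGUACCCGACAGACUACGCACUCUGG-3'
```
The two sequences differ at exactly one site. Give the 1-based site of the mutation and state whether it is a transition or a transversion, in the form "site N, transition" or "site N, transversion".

The sequences differ only at site 22: A→C (purine→pyrimidine), a transversion.

site 22, transversion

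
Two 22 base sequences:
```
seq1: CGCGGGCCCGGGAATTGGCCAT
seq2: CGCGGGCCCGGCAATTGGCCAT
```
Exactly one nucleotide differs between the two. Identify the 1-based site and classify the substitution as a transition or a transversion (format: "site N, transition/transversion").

Site 12 changes G→C. G is a purine and C is a pyrimidine, so this is a transversion.

site 12, transversion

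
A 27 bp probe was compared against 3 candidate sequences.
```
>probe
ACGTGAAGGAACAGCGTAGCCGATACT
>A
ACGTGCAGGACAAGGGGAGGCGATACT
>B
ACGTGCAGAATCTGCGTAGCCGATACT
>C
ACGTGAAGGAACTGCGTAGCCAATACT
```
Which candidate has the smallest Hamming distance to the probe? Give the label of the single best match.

C

Hamming distances to probe — A: 6; B: 4; C: 2.
Smallest is C with 2 mismatches.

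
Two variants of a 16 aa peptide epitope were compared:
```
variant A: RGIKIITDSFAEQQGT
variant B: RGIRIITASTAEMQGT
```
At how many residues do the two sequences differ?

4

Mismatches (1-based): residue 4: K→R; residue 8: D→A; residue 10: F→T; residue 13: Q→M.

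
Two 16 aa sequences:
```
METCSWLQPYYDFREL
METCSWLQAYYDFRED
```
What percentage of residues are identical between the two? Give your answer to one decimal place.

2 positions differ (9, 16), so 14 of 16 match: 14/16 = 87.5%.

87.5%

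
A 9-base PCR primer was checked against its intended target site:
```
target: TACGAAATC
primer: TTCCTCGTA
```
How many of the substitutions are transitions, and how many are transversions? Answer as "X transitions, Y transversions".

1 transition, 5 transversions

Transitions (purine↔purine or pyrimidine↔pyrimidine): 7 A→G.
Transversions (purine↔pyrimidine): 2 A→T, 4 G→C, 5 A→T, 6 A→C, 9 C→A.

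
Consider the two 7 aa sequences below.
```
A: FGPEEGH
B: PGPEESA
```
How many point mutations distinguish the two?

Comparing position by position, 3 positions differ: 1 (F/P), 6 (G/S), 7 (H/A).

3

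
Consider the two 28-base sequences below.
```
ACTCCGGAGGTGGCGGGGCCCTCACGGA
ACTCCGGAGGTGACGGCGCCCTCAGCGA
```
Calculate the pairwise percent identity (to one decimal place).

85.7%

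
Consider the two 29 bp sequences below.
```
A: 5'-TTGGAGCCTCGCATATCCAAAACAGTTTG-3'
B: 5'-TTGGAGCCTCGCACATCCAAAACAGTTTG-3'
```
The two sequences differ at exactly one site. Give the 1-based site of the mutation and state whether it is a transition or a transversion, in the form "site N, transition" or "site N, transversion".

site 14, transition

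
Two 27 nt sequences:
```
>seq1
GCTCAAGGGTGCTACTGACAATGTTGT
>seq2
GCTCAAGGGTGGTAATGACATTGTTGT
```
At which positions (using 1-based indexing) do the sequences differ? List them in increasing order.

Differences at position 12 (C→G), position 15 (C→A), position 21 (A→T).

12, 15, 21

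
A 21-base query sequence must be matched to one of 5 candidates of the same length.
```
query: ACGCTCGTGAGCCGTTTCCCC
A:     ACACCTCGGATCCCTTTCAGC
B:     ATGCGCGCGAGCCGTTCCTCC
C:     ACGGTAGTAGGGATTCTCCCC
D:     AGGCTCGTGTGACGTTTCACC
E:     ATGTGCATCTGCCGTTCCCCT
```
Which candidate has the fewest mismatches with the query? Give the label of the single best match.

Hamming distances to query — A: 9; B: 5; C: 8; D: 4; E: 8.
Smallest is D with 4 mismatches.

D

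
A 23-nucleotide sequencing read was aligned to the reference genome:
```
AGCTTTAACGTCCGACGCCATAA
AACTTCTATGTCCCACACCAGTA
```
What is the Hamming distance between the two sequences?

8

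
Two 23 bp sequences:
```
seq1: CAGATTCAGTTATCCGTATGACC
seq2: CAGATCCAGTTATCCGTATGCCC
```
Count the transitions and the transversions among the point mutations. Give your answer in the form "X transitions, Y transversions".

Mismatches (1-based):
base 6: T→C (pyrimidine→pyrimidine, transition)
base 21: A→C (purine→pyrimidine, transversion)

1 transition, 1 transversion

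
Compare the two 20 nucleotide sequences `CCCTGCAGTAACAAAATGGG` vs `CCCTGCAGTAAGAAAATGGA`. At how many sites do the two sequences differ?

Comparing position by position, 2 sites differ: 12 (C/G), 20 (G/A).

2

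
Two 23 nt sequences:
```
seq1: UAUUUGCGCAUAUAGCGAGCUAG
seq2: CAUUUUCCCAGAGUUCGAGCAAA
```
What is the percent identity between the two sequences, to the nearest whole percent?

61%

Mismatches at positions 1, 6, 8, 11, 13, 14, 15, 21, 23 (1-based): 9 of 23.
Identical positions: 14/23 = 60.87% → 61%.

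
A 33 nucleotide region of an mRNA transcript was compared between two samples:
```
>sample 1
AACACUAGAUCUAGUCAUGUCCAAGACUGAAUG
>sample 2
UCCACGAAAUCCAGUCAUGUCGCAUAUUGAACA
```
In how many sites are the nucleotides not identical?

Comparing position by position, 11 sites differ: 1 (A/U), 2 (A/C), 6 (U/G), 8 (G/A), 12 (U/C), 22 (C/G), 23 (A/C), 25 (G/U), 27 (C/U), 32 (U/C), 33 (G/A).

11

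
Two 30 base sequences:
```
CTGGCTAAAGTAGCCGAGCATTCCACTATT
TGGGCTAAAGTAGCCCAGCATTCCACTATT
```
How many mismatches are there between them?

Comparing position by position, 3 positions differ: 1 (C/T), 2 (T/G), 16 (G/C).

3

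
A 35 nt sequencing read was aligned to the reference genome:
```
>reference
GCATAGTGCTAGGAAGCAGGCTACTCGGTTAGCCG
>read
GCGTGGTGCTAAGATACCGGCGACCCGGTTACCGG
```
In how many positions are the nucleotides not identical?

Comparing position by position, 10 positions differ: 3 (A/G), 5 (A/G), 12 (G/A), 15 (A/T), 16 (G/A), 18 (A/C), 22 (T/G), 25 (T/C), 32 (G/C), 34 (C/G).

10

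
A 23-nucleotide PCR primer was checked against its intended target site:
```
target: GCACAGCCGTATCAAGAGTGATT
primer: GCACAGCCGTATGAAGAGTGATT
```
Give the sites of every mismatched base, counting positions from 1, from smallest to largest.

Scanning 1-based: 13: C/G.

13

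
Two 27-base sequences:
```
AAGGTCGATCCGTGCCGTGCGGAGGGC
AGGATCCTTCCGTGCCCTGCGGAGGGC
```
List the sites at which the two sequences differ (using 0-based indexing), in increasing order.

Differences at site 1 (A→G), site 3 (G→A), site 6 (G→C), site 7 (A→T), site 16 (G→C).

1, 3, 6, 7, 16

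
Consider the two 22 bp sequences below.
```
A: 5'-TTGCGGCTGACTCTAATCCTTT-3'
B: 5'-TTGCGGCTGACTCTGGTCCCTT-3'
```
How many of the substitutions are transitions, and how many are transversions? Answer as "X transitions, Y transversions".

3 transitions, 0 transversions

Transitions (purine↔purine or pyrimidine↔pyrimidine): 15 A→G, 16 A→G, 20 T→C.
Transversions (purine↔pyrimidine): none.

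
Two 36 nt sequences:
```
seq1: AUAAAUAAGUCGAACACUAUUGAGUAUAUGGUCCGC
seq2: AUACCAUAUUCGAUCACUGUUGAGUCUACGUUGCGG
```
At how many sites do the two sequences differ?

The sequences differ at sites 4, 5, 6, 7, 9, 14, 19, 26, 29, 31, 33, 36 (1-based) — 12 in total.

12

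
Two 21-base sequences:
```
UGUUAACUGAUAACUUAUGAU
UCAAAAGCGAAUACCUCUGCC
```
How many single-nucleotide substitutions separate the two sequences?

11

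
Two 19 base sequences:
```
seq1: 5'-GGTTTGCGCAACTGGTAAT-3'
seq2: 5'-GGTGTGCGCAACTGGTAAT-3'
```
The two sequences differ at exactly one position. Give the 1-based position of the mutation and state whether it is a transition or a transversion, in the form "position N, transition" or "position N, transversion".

Position 4 changes T→G. T is a pyrimidine and G is a purine, so this is a transversion.

position 4, transversion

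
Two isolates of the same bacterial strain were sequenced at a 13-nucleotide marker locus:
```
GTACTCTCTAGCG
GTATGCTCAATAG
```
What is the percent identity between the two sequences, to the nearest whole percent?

62%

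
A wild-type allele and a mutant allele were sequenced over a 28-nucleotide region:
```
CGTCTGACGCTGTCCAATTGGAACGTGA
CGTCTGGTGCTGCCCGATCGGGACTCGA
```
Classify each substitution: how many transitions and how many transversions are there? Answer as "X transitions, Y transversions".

7 transitions, 1 transversion

Transitions (purine↔purine or pyrimidine↔pyrimidine): 7 A→G, 8 C→T, 13 T→C, 16 A→G, 19 T→C, 22 A→G, 26 T→C.
Transversions (purine↔pyrimidine): 25 G→T.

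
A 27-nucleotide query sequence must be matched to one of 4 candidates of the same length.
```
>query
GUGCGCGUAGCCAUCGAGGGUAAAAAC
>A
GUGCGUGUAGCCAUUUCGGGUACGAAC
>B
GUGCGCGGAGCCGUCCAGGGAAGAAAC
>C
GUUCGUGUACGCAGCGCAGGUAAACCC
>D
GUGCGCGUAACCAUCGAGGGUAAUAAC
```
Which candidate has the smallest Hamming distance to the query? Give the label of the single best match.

Hamming distances to query — A: 6; B: 5; C: 9; D: 2.
Smallest is D with 2 mismatches.

D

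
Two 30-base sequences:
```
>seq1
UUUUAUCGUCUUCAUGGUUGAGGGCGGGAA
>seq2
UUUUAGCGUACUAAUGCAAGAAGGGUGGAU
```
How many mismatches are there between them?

11

Comparing position by position, 11 bases differ: 6 (U/G), 10 (C/A), 11 (U/C), 13 (C/A), 17 (G/C), 18 (U/A), 19 (U/A), 22 (G/A), 25 (C/G), 26 (G/U), 30 (A/U).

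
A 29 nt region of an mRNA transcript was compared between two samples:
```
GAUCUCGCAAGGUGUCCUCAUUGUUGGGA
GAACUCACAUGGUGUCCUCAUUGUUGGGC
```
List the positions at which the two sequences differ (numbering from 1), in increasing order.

Scanning 1-based: 3: U/A; 7: G/A; 10: A/U; 29: A/C.

3, 7, 10, 29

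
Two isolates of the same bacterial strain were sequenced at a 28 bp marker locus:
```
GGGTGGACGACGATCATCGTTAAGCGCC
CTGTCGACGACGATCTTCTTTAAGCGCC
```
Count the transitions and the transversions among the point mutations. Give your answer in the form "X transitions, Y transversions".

0 transitions, 5 transversions

Transitions (purine↔purine or pyrimidine↔pyrimidine): none.
Transversions (purine↔pyrimidine): 1 G→C, 2 G→T, 5 G→C, 16 A→T, 19 G→T.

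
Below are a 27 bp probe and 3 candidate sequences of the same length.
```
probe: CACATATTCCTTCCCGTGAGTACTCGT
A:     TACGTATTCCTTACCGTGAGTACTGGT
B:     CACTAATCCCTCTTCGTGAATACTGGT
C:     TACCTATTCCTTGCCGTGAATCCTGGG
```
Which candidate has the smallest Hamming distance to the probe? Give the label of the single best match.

Hamming distances to probe — A: 4; B: 8; C: 7.
Smallest is A with 4 mismatches.

A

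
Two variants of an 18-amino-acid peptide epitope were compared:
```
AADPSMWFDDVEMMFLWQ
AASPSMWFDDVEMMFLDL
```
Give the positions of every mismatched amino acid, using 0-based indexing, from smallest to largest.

2, 16, 17

Differences at position 2 (D→S), position 16 (W→D), position 17 (Q→L).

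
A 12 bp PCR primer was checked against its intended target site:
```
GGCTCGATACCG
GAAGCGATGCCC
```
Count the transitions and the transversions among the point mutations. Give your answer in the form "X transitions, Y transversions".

Mismatches (1-based):
base 2: G→A (purine→purine, transition)
base 3: C→A (pyrimidine→purine, transversion)
base 4: T→G (pyrimidine→purine, transversion)
base 9: A→G (purine→purine, transition)
base 12: G→C (purine→pyrimidine, transversion)

2 transitions, 3 transversions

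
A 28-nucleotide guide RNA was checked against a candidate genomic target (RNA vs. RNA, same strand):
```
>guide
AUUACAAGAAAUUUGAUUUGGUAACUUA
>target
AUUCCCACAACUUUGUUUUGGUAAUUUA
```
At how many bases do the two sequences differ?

Comparing position by position, 6 bases differ: 4 (A/C), 6 (A/C), 8 (G/C), 11 (A/C), 16 (A/U), 25 (C/U).

6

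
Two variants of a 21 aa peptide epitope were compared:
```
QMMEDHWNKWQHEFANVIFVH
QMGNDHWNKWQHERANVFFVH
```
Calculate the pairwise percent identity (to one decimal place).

81.0%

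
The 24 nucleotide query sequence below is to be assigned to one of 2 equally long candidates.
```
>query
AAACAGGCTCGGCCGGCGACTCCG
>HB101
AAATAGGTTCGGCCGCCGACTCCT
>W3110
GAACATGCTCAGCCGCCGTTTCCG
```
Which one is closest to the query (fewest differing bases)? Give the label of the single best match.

HB101 differs at 4 bases; W3110 differs at 6 bases. The closest is HB101.

HB101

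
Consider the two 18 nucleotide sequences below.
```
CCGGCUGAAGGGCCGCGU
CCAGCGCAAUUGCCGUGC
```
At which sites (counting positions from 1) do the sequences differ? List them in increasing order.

Differences at site 3 (G→A), site 6 (U→G), site 7 (G→C), site 10 (G→U), site 11 (G→U), site 16 (C→U), site 18 (U→C).

3, 6, 7, 10, 11, 16, 18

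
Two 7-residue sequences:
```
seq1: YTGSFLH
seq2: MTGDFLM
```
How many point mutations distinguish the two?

3

Comparing position by position, 3 positions differ: 1 (Y/M), 4 (S/D), 7 (H/M).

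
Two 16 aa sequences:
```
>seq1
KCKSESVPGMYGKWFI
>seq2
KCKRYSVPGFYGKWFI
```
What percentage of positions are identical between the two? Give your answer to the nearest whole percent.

81%

3 positions differ (4, 5, 10), so 13 of 16 match: 13/16 = 81.25%.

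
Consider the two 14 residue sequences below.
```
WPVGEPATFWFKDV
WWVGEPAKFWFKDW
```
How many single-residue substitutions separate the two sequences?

Mismatches (1-based): residue 2: P→W; residue 8: T→K; residue 14: V→W.

3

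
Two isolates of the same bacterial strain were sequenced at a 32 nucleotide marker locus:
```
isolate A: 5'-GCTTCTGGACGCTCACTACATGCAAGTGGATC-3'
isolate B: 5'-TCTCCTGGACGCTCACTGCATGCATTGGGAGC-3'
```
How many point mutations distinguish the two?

7

Comparing position by position, 7 positions differ: 1 (G/T), 4 (T/C), 18 (A/G), 25 (A/T), 26 (G/T), 27 (T/G), 31 (T/G).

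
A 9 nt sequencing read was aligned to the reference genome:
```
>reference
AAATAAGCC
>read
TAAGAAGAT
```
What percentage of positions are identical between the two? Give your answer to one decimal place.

55.6%

4 positions differ (1, 4, 8, 9), so 5 of 9 match: 5/9 = 55.56%.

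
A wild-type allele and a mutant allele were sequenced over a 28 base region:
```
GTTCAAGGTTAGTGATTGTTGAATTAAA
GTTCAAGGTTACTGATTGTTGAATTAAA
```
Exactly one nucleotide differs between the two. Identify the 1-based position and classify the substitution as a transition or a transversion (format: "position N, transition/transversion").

position 12, transversion

The sequences differ only at position 12: G→C (purine→pyrimidine), a transversion.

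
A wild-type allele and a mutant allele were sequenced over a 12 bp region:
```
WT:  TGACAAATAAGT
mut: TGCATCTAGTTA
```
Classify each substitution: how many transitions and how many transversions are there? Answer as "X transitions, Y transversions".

1 transition, 9 transversions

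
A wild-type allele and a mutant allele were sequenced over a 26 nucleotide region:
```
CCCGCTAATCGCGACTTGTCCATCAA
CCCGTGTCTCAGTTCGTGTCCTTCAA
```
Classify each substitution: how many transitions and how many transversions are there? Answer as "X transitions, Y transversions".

2 transitions, 8 transversions

Transitions (purine↔purine or pyrimidine↔pyrimidine): 5 C→T, 11 G→A.
Transversions (purine↔pyrimidine): 6 T→G, 7 A→T, 8 A→C, 12 C→G, 13 G→T, 14 A→T, 16 T→G, 22 A→T.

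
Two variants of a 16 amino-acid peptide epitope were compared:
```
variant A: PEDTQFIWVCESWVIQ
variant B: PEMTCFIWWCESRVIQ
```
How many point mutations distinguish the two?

Comparing position by position, 4 positions differ: 3 (D/M), 5 (Q/C), 9 (V/W), 13 (W/R).

4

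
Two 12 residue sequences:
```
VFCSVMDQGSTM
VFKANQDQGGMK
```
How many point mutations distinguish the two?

Mismatches (1-based): residue 3: C→K; residue 4: S→A; residue 5: V→N; residue 6: M→Q; residue 10: S→G; residue 11: T→M; residue 12: M→K.

7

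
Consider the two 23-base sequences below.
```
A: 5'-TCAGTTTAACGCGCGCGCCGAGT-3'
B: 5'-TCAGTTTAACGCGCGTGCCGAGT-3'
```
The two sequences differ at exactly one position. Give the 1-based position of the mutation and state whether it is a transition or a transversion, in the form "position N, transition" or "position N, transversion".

position 16, transition

Position 16 changes C→T. C is a pyrimidine and T is a pyrimidine, so this is a transition.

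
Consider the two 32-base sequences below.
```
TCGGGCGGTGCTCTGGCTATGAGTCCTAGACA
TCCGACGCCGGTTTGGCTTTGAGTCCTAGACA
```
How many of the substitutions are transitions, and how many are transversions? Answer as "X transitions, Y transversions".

3 transitions, 4 transversions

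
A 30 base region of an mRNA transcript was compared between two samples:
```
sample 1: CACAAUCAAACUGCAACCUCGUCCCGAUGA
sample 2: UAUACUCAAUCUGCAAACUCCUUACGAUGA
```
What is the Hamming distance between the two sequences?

8

The sequences differ at bases 1, 3, 5, 10, 17, 21, 23, 24 (1-based) — 8 in total.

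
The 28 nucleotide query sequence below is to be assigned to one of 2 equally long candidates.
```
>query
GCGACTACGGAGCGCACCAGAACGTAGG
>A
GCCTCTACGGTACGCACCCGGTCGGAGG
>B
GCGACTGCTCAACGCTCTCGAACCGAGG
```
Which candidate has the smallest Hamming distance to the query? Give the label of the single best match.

Hamming distances to query — A: 8; B: 9.
Smallest is A with 8 mismatches.

A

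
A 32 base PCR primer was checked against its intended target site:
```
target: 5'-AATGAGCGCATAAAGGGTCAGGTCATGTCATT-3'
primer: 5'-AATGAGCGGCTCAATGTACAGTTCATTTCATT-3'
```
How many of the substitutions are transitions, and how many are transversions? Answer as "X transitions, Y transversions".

0 transitions, 8 transversions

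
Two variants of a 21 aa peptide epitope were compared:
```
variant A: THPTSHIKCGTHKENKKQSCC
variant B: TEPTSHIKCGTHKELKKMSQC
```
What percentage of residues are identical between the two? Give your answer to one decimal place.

81.0%

4 positions differ (2, 15, 18, 20), so 17 of 21 match: 17/21 = 80.95%.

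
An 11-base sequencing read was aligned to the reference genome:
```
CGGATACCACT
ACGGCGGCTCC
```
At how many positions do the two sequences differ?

8

The sequences differ at positions 1, 2, 4, 5, 6, 7, 9, 11 (1-based) — 8 in total.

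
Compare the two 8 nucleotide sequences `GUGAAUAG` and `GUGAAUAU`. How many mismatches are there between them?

1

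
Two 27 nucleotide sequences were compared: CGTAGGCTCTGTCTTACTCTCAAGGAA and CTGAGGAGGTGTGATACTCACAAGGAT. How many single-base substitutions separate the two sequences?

The sequences differ at bases 2, 3, 7, 8, 9, 13, 14, 20, 27 (1-based) — 9 in total.

9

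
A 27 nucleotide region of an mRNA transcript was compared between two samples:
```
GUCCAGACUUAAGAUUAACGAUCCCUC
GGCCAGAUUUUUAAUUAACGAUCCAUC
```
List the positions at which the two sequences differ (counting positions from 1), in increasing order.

Scanning 1-based: 2: U/G; 8: C/U; 11: A/U; 12: A/U; 13: G/A; 25: C/A.

2, 8, 11, 12, 13, 25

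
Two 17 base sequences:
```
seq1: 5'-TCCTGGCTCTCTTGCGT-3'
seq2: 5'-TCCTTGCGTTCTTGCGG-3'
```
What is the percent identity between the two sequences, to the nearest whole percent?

4 positions differ (5, 8, 9, 17), so 13 of 17 match: 13/17 = 76.47%.

76%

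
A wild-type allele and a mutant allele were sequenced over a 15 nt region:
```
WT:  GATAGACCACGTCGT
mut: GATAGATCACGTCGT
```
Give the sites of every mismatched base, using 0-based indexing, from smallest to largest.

6

Scanning 0-based: 6: C/T.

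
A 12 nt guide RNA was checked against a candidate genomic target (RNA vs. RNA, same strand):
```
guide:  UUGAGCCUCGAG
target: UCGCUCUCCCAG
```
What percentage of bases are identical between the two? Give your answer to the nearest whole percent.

6 positions differ (2, 4, 5, 7, 8, 10), so 6 of 12 match: 6/12 = 50%.

50%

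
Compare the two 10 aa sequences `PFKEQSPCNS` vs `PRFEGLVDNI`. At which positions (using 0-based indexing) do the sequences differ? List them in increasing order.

1, 2, 4, 5, 6, 7, 9

Differences at position 1 (F→R), position 2 (K→F), position 4 (Q→G), position 5 (S→L), position 6 (P→V), position 7 (C→D), position 9 (S→I).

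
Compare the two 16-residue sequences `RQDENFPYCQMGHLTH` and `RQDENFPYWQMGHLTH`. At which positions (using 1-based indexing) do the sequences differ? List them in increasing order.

9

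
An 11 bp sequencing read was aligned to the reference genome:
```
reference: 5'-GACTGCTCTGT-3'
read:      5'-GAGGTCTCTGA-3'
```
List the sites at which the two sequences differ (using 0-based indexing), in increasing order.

2, 3, 4, 10

Differences at site 2 (C→G), site 3 (T→G), site 4 (G→T), site 10 (T→A).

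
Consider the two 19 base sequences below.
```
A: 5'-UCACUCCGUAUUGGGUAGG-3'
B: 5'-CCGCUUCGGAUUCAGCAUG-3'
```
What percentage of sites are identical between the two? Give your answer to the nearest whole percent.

58%

Mismatches at positions 1, 3, 6, 9, 13, 14, 16, 18 (1-based): 8 of 19.
Identical positions: 11/19 = 57.89% → 58%.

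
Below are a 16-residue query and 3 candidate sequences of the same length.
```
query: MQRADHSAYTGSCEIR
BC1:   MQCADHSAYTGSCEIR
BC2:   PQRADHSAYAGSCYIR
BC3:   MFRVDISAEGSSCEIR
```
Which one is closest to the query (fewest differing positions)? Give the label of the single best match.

Hamming distances to query — BC1: 1; BC2: 3; BC3: 6.
Smallest is BC1 with 1 mismatch.

BC1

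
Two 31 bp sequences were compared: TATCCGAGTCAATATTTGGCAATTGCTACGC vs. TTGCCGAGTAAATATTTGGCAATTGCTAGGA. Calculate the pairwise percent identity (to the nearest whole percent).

84%

5 positions differ (2, 3, 10, 29, 31), so 26 of 31 match: 26/31 = 83.87%.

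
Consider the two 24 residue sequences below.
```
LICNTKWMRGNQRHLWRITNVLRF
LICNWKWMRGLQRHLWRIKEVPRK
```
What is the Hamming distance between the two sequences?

Mismatches (1-based): residue 5: T→W; residue 11: N→L; residue 19: T→K; residue 20: N→E; residue 22: L→P; residue 24: F→K.

6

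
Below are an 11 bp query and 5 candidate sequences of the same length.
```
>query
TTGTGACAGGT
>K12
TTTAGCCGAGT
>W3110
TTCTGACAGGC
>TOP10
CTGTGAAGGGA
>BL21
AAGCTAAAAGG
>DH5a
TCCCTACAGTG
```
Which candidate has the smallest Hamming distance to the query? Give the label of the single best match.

W3110

K12 differs at 5 positions; W3110 differs at 2 positions; TOP10 differs at 4 positions; BL21 differs at 7 positions; DH5a differs at 6 positions. The closest is W3110.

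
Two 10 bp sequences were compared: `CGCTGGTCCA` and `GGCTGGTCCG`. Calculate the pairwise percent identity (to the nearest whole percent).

2 positions differ (1, 10), so 8 of 10 match: 8/10 = 80%.

80%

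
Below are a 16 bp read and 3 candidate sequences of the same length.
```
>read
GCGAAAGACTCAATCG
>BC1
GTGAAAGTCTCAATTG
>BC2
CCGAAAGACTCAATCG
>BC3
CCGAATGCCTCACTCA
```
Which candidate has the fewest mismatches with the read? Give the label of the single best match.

BC1 differs at 3 bases; BC2 differs at 1 base; BC3 differs at 5 bases. The closest is BC2.

BC2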